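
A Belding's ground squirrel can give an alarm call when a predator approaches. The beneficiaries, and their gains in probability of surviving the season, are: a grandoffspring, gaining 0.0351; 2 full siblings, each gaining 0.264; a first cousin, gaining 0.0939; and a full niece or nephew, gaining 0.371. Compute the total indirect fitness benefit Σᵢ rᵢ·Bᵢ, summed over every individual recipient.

r to a grandoffspring = 0.25 (two parent–offspring links: r = (1/2)^2 = 1/4).
r to a full sibling = 1/2 (full sibs share both parents — two paths of length 2: r = 2·(1/2)^2 = 1/2).
r to a first cousin = 1/8 (first cousins share one grandparent pair — two paths of length 4: r = 2·(1/2)^4 = 1/8).
r to a full niece or nephew = 1/4 (full aunt/uncle↔niece/nephew: two paths of length 3 through the shared grandparent pair: r = 2·(1/2)^3 = 1/4).
Summing one r·B term per recipient: 1·0.25·0.0351 + 2·0.5·0.264 + 1·0.125·0.0939 + 1·0.25·0.371 = 0.3772625.

0.3772625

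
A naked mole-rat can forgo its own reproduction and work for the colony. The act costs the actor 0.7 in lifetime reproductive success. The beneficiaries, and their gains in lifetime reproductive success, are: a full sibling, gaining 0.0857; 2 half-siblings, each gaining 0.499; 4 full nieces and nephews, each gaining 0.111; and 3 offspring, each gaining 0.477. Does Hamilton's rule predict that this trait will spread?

Hamilton's rule: the trait is favored when the sum of r·B over every recipient exceeds the actor's cost C.
r to a full sibling = 1/2 (full sibs share both parents — two paths of length 2: r = 2·(1/2)^2 = 1/2).
r to a half-sibling = 0.25 (half-sibs share one parent — one path of length 2: r = (1/2)^2 = 1/4).
r to a full niece or nephew = 0.25 (full aunt/uncle↔niece/nephew: two paths of length 3 through the shared grandparent pair: r = 2·(1/2)^3 = 1/4).
r to an offspring = 1/2 (one parent–offspring link: r = (1/2)^1 = 1/2).
Summing one r·B term per recipient: 1·0.5·0.0857 + 2·0.25·0.499 + 4·0.25·0.111 + 3·0.5·0.477 = 1.11885.
1.11885 > 0.7: the indirect benefit exceeds the cost.

Yes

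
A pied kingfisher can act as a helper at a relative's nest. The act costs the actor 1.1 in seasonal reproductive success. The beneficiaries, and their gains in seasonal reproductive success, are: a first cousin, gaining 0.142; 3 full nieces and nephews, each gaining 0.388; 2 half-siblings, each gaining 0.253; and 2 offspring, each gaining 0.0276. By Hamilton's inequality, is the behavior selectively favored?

No

Hamilton's rule: the trait is favored when the sum of r·B over every recipient exceeds the actor's cost C.
r to a first cousin = 0.125 (first cousins share one grandparent pair — two paths of length 4: r = 2·(1/2)^4 = 1/8).
r to a full niece or nephew = 0.25 (full aunt/uncle↔niece/nephew: two paths of length 3 through the shared grandparent pair: r = 2·(1/2)^3 = 1/4).
r to a half-sibling = 0.25 (half-sibs share one parent — one path of length 2: r = (1/2)^2 = 1/4).
r to an offspring = 0.5 (one parent–offspring link: r = (1/2)^1 = 1/2).
Summing one r·B term per recipient: 1·0.125·0.142 + 3·0.25·0.388 + 2·0.25·0.253 + 2·0.5·0.0276 = 0.46285.
0.46285 < 1.1: the indirect benefit is less than the cost.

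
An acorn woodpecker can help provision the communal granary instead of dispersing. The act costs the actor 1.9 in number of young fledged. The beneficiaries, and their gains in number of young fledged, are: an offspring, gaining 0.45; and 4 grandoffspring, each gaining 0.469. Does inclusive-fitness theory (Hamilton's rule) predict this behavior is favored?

No

Hamilton's rule: the trait is favored when the sum of r·B over every recipient exceeds the actor's cost C.
r to an offspring = 0.5 (one parent–offspring link: r = (1/2)^1 = 1/2).
r to a grandoffspring = 0.25 (two parent–offspring links: r = (1/2)^2 = 1/4).
Summing one r·B term per recipient: 1·0.5·0.45 + 4·0.25·0.469 = 0.694.
0.694 < 1.9: the indirect benefit is less than the cost.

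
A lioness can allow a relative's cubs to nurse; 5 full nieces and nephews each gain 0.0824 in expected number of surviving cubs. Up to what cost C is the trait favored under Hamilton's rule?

0.103

r to a full niece or nephew = 1/4 (full aunt/uncle↔niece/nephew: two paths of length 3 through the shared grandparent pair: r = 2·(1/2)^3 = 1/4).
Hamilton's rule: n·r·B > C, so the trait is favored while C < n·r·B = 5·0.25·0.0824 = 0.103.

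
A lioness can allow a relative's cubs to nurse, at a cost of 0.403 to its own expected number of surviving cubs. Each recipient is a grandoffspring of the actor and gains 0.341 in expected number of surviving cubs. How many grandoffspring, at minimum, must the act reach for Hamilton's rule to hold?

r to a grandoffspring = 0.25 (two parent–offspring links: r = (1/2)^2 = 1/4).
Hamilton's rule: n·r·B > C  ⇒  n > C/(r·B) = 0.403/(0.25·0.341) = 4.727.
The smallest integer exceeding 4.727 is 5.

5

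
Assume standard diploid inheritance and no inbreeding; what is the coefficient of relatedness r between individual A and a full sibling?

Full sibs share both parents — two paths of length 2: r = 2·(1/2)^2 = 1/2.

0.5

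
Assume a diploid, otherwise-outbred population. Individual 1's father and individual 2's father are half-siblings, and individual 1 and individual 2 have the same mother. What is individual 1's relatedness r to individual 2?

Wright's path rule: contributions from independent ancestry routes add.
Individual 1 and individual 2 are related in two ways: half first cousins through their fathers (r = 1/16) and half-sibs through their shared mother (r = 1/4).
r = 1/16 + 1/4 = 5/16 = 0.3125.

0.3125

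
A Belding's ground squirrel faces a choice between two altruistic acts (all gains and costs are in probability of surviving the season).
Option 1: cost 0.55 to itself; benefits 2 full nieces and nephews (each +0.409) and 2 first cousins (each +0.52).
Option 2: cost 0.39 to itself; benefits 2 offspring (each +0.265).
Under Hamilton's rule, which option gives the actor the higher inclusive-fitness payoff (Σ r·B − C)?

Option 2

Option 1: r to a full niece or nephew = 0.25.
Option 1: r to a first cousin = 0.125.
Option 1: Σ r·B − C = (2·0.25·0.409 + 2·0.125·0.52) − 0.55 = -0.2155.
Option 2: r to an offspring = 0.5.
Option 2: Σ r·B − C = (2·0.5·0.265) − 0.39 = -0.125.
Option 2 has the higher net inclusive-fitness payoff.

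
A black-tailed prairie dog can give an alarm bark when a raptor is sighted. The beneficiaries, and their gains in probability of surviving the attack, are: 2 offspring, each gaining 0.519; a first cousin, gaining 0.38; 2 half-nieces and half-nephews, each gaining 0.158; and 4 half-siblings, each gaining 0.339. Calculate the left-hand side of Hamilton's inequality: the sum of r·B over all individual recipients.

0.945

r to an offspring = 0.5 (one parent–offspring link: r = (1/2)^1 = 1/2).
r to a first cousin = 0.125 (first cousins share one grandparent pair — two paths of length 4: r = 2·(1/2)^4 = 1/8).
r to a half-niece or half-nephew = 0.125 (half-aunt/uncle↔niece/nephew: one path of length 3: r = (1/2)^3 = 1/8).
r to a half-sibling = 0.25 (half-sibs share one parent — one path of length 2: r = (1/2)^2 = 1/4).
Summing one r·B term per recipient: 2·0.5·0.519 + 1·0.125·0.38 + 2·0.125·0.158 + 4·0.25·0.339 = 0.945.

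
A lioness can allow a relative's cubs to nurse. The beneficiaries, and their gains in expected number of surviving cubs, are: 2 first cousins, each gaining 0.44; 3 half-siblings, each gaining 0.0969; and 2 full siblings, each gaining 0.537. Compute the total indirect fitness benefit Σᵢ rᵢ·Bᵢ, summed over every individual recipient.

r to a first cousin = 1/8 (first cousins share one grandparent pair — two paths of length 4: r = 2·(1/2)^4 = 1/8).
r to a half-sibling = 0.25 (half-sibs share one parent — one path of length 2: r = (1/2)^2 = 1/4).
r to a full sibling = 0.5 (full sibs share both parents — two paths of length 2: r = 2·(1/2)^2 = 1/2).
Summing one r·B term per recipient: 2·0.125·0.44 + 3·0.25·0.0969 + 2·0.5·0.537 = 0.719675.

0.719675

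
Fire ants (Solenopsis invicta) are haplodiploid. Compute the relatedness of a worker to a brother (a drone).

Her haploid brother carries none of their father's genes and a random half of their mother's genome; that half matches the maternal half of her own genome with probability 1/2: r = 1/2 · 1/2 = 1/4.

0.25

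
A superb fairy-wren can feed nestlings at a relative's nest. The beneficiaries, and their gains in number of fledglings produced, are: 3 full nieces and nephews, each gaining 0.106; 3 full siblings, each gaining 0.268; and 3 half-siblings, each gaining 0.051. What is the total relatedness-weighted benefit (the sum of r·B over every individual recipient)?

r to a full niece or nephew = 1/4 (full aunt/uncle↔niece/nephew: two paths of length 3 through the shared grandparent pair: r = 2·(1/2)^3 = 1/4).
r to a full sibling = 0.5 (full sibs share both parents — two paths of length 2: r = 2·(1/2)^2 = 1/2).
r to a half-sibling = 0.25 (half-sibs share one parent — one path of length 2: r = (1/2)^2 = 1/4).
Summing one r·B term per recipient: 3·0.25·0.106 + 3·0.5·0.268 + 3·0.25·0.051 = 0.51975.

0.51975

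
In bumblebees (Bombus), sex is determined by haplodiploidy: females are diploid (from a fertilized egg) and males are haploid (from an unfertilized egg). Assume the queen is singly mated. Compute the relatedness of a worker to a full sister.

Haplodiploid full sisters inherit their father's entire haploid genome identically (contributing 1/2) and on average half of their mother's contribution (1/2 · 1/2 = 1/4); r = 1/2 + 1/4 = 3/4.

0.75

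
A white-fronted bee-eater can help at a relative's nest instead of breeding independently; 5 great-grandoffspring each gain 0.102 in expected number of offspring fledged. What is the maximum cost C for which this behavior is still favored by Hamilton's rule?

0.06375

r to a great-grandoffspring = 1/8 (three parent–offspring links: r = (1/2)^3 = 1/8).
Hamilton's rule: n·r·B > C, so the trait is favored while C < n·r·B = 5·0.125·0.102 = 0.06375.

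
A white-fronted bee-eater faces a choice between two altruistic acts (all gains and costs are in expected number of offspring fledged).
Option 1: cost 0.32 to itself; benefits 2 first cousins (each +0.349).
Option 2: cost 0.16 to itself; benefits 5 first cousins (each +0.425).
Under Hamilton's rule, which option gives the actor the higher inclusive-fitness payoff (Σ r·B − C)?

Option 2

Option 1: r to a first cousin = 0.125.
Option 1: Σ r·B − C = (2·0.125·0.349) − 0.32 = -0.23275.
Option 2: r to a first cousin = 0.125.
Option 2: Σ r·B − C = (5·0.125·0.425) − 0.16 = 0.105625.
Option 2 has the higher net inclusive-fitness payoff.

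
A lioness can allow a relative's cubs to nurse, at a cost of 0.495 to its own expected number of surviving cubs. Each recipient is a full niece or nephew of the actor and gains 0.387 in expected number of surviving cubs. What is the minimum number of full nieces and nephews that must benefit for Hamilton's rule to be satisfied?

6

r to a full niece or nephew = 0.25 (full aunt/uncle↔niece/nephew: two paths of length 3 through the shared grandparent pair: r = 2·(1/2)^3 = 1/4).
Hamilton's rule: n·r·B > C  ⇒  n > C/(r·B) = 0.495/(0.25·0.387) = 5.116.
The smallest integer exceeding 5.116 is 6.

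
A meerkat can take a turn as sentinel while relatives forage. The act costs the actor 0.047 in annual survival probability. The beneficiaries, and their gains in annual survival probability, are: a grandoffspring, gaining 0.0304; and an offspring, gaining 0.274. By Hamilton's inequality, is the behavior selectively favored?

Yes

Hamilton's rule: the trait is favored when the sum of r·B over every recipient exceeds the actor's cost C.
r to a grandoffspring = 0.25 (two parent–offspring links: r = (1/2)^2 = 1/4).
r to an offspring = 0.5 (one parent–offspring link: r = (1/2)^1 = 1/2).
Summing one r·B term per recipient: 1·0.25·0.0304 + 1·0.5·0.274 = 0.1446.
0.1446 > 0.047: the indirect benefit exceeds the cost.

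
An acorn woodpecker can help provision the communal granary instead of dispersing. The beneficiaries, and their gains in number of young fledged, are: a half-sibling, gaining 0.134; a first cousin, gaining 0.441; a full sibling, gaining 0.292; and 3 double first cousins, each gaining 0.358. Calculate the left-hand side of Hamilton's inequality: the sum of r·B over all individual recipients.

r to a half-sibling = 0.25 (half-sibs share one parent — one path of length 2: r = (1/2)^2 = 1/4).
r to a first cousin = 1/8 (first cousins share one grandparent pair — two paths of length 4: r = 2·(1/2)^4 = 1/8).
r to a full sibling = 1/2 (full sibs share both parents — two paths of length 2: r = 2·(1/2)^2 = 1/2).
r to a double first cousin = 0.25 (double first cousins share both grandparent pairs — four paths of length 4: r = 4·(1/2)^4 = 1/4).
Summing one r·B term per recipient: 1·0.25·0.134 + 1·0.125·0.441 + 1·0.5·0.292 + 3·0.25·0.358 = 0.503125.

0.503125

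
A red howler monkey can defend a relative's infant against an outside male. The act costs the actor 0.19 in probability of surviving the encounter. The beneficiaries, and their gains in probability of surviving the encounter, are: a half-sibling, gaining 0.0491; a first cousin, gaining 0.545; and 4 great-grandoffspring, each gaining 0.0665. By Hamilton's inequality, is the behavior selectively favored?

No

Hamilton's rule: the trait is favored when the sum of r·B over every recipient exceeds the actor's cost C.
r to a half-sibling = 1/4 (half-sibs share one parent — one path of length 2: r = (1/2)^2 = 1/4).
r to a first cousin = 1/8 (first cousins share one grandparent pair — two paths of length 4: r = 2·(1/2)^4 = 1/8).
r to a great-grandoffspring = 1/8 (three parent–offspring links: r = (1/2)^3 = 1/8).
Summing one r·B term per recipient: 1·0.25·0.0491 + 1·0.125·0.545 + 4·0.125·0.0665 = 0.11365.
0.11365 < 0.19: the indirect benefit is less than the cost.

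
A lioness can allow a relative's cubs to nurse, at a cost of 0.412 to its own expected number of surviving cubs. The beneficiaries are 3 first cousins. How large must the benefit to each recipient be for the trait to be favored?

1.0987

r to a first cousin = 1/8 (first cousins share one grandparent pair — two paths of length 4: r = 2·(1/2)^4 = 1/8).
Hamilton's rule with n recipients of equal r: n·r·B > C, so B > C/(n·r) = 0.412/(3·0.125) = 1.0987.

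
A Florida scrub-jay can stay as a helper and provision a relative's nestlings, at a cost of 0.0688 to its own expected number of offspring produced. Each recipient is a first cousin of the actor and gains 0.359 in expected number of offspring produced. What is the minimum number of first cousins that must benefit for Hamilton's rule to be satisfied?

r to a first cousin = 0.125 (first cousins share one grandparent pair — two paths of length 4: r = 2·(1/2)^4 = 1/8).
Hamilton's rule: n·r·B > C  ⇒  n > C/(r·B) = 0.0688/(0.125·0.359) = 1.533.
The smallest integer exceeding 1.533 is 2.

2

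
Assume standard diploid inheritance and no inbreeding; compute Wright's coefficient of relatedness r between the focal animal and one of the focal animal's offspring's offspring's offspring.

0.125

Each parent–offspring link contributes a factor of 1/2, and independent paths through distinct common ancestors add.
Three parent–offspring links: r = (1/2)^3 = 1/8.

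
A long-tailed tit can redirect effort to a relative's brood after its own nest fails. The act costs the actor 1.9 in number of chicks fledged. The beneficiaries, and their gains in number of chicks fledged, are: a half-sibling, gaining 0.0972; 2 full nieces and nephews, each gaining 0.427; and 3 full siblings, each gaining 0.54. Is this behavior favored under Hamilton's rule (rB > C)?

No

Hamilton's rule: the trait is favored when the sum of r·B over every recipient exceeds the actor's cost C.
r to a half-sibling = 1/4 (half-sibs share one parent — one path of length 2: r = (1/2)^2 = 1/4).
r to a full niece or nephew = 0.25 (full aunt/uncle↔niece/nephew: two paths of length 3 through the shared grandparent pair: r = 2·(1/2)^3 = 1/4).
r to a full sibling = 1/2 (full sibs share both parents — two paths of length 2: r = 2·(1/2)^2 = 1/2).
Summing one r·B term per recipient: 1·0.25·0.0972 + 2·0.25·0.427 + 3·0.5·0.54 = 1.0478.
1.0478 < 1.9: the indirect benefit is less than the cost.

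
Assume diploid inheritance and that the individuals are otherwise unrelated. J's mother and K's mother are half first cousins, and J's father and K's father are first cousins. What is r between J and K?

Independent pedigree routes through distinct common ancestors add.
J and K are related in two ways: half second cousins through their mothers (r = 1/64) and second cousins through their fathers (r = 1/32).
r = 1/64 + 1/32 = 0.046875.

0.046875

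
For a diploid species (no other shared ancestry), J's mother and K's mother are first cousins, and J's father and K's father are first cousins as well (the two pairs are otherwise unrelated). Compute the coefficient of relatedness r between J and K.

0.0625

With two independent routes of shared ancestry, r is the sum of the two contributions.
J and K are related in two ways: second cousins through their mothers (r = 1/32) and second cousins through their fathers (r = 1/32).
r = 1/32 + 1/32 = 1/16 = 0.0625.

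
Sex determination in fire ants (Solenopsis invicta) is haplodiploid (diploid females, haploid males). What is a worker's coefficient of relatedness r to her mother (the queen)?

0.5

One meiotic link between diploid queen and diploid daughter: r = 1/2.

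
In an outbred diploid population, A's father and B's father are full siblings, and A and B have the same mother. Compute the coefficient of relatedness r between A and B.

Wright's path rule: contributions from independent ancestry routes add.
A and B are related in two ways: first cousins through their fathers (r = 1/8) and half-sibs through their shared mother (r = 1/4).
r = 1/8 + 1/4 = 0.375.

0.375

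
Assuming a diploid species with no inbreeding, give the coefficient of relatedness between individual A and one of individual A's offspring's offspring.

0.25

Each parent–offspring link contributes a factor of 1/2, and independent paths through distinct common ancestors add.
Two parent–offspring links: r = (1/2)^2 = 1/4.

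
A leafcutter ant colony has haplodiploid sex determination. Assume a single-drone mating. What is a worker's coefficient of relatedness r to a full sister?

0.75

Haplodiploid full sisters inherit their father's entire haploid genome identically (contributing 1/2) and on average half of their mother's contribution (1/2 · 1/2 = 1/4); r = 1/2 + 1/4 = 3/4.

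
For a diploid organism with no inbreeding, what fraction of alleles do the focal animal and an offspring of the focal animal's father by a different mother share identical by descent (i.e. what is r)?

Each parent–offspring link contributes a factor of 1/2, and independent paths through distinct common ancestors add.
Half-sibs share one parent — one path of length 2: r = (1/2)^2 = 1/4.

0.25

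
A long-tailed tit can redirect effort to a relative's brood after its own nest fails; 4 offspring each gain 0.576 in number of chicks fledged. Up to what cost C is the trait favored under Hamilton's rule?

r to an offspring = 0.5 (one parent–offspring link: r = (1/2)^1 = 1/2).
Hamilton's rule: n·r·B > C, so the trait is favored while C < n·r·B = 4·0.5·0.576 = 1.152.

1.152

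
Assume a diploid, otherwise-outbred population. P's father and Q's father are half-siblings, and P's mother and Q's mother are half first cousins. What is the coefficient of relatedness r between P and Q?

0.078125

Relatedness sums over independent paths through distinct common ancestors.
P and Q are related in two ways: half first cousins through their fathers (r = 1/16) and half second cousins through their mothers (r = 1/64).
r = 1/16 + 1/64 = 0.078125.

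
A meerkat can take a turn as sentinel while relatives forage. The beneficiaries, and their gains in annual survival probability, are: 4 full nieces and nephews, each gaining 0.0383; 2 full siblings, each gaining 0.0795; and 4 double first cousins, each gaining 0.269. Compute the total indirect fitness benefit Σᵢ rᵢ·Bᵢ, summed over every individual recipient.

r to a full niece or nephew = 1/4 (full aunt/uncle↔niece/nephew: two paths of length 3 through the shared grandparent pair: r = 2·(1/2)^3 = 1/4).
r to a full sibling = 0.5 (full sibs share both parents — two paths of length 2: r = 2·(1/2)^2 = 1/2).
r to a double first cousin = 1/4 (double first cousins share both grandparent pairs — four paths of length 4: r = 4·(1/2)^4 = 1/4).
Summing one r·B term per recipient: 4·0.25·0.0383 + 2·0.5·0.0795 + 4·0.25·0.269 = 0.3868.

0.3868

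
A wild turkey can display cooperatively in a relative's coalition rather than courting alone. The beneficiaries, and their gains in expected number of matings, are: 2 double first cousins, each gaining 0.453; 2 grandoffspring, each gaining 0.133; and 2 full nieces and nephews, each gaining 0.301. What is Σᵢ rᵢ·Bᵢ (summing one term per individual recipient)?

r to a double first cousin = 1/4 (double first cousins share both grandparent pairs — four paths of length 4: r = 4·(1/2)^4 = 1/4).
r to a grandoffspring = 0.25 (two parent–offspring links: r = (1/2)^2 = 1/4).
r to a full niece or nephew = 0.25 (full aunt/uncle↔niece/nephew: two paths of length 3 through the shared grandparent pair: r = 2·(1/2)^3 = 1/4).
Summing one r·B term per recipient: 2·0.25·0.453 + 2·0.25·0.133 + 2·0.25·0.301 = 0.4435.

0.4435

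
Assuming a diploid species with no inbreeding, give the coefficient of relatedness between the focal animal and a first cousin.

0.125

First cousins share one grandparent pair — two paths of length 4: r = 2·(1/2)^4 = 1/8.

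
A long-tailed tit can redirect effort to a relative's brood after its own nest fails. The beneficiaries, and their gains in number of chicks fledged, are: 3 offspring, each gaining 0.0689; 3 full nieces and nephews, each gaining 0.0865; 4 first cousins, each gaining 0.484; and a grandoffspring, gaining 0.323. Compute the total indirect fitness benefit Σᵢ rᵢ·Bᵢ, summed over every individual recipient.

r to an offspring = 1/2 (one parent–offspring link: r = (1/2)^1 = 1/2).
r to a full niece or nephew = 1/4 (full aunt/uncle↔niece/nephew: two paths of length 3 through the shared grandparent pair: r = 2·(1/2)^3 = 1/4).
r to a first cousin = 0.125 (first cousins share one grandparent pair — two paths of length 4: r = 2·(1/2)^4 = 1/8).
r to a grandoffspring = 1/4 (two parent–offspring links: r = (1/2)^2 = 1/4).
Summing one r·B term per recipient: 3·0.5·0.0689 + 3·0.25·0.0865 + 4·0.125·0.484 + 1·0.25·0.323 = 0.490975.

0.490975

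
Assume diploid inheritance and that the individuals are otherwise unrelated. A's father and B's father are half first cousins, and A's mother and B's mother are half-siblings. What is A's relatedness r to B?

Independent pedigree routes through distinct common ancestors add.
A and B are related in two ways: half second cousins through their fathers (r = 1/64) and half first cousins through their mothers (r = 1/16).
r = 1/64 + 1/16 = 0.078125.

0.078125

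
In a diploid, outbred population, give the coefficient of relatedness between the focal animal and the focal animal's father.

Each parent–offspring link contributes a factor of 1/2, and independent paths through distinct common ancestors add.
One parent–offspring link: r = (1/2)^1 = 1/2.

0.5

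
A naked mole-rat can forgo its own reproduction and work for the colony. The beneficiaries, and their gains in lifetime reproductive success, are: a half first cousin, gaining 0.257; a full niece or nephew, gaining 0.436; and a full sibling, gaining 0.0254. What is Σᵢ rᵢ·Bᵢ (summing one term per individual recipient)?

r to a half first cousin = 1/16 (half first cousins share one grandparent — one path of length 4: r = (1/2)^4 = 1/16).
r to a full niece or nephew = 1/4 (full aunt/uncle↔niece/nephew: two paths of length 3 through the shared grandparent pair: r = 2·(1/2)^3 = 1/4).
r to a full sibling = 0.5 (full sibs share both parents — two paths of length 2: r = 2·(1/2)^2 = 1/2).
Summing one r·B term per recipient: 1·0.0625·0.257 + 1·0.25·0.436 + 1·0.5·0.0254 = 0.1377625.

0.1377625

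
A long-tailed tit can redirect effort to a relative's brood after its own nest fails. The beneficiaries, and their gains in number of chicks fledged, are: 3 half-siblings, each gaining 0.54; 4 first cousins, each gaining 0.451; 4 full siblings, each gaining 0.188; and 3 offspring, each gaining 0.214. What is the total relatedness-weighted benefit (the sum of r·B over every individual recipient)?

1.3275

r to a half-sibling = 1/4 (half-sibs share one parent — one path of length 2: r = (1/2)^2 = 1/4).
r to a first cousin = 1/8 (first cousins share one grandparent pair — two paths of length 4: r = 2·(1/2)^4 = 1/8).
r to a full sibling = 0.5 (full sibs share both parents — two paths of length 2: r = 2·(1/2)^2 = 1/2).
r to an offspring = 1/2 (one parent–offspring link: r = (1/2)^1 = 1/2).
Summing one r·B term per recipient: 3·0.25·0.54 + 4·0.125·0.451 + 4·0.5·0.188 + 3·0.5·0.214 = 1.3275.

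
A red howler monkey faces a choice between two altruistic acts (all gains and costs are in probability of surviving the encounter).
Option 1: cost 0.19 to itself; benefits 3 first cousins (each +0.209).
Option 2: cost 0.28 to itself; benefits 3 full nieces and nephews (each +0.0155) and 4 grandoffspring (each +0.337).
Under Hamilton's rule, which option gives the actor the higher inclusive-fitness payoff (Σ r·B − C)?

Option 1: r to a first cousin = 0.125.
Option 1: Σ r·B − C = (3·0.125·0.209) − 0.19 = -0.111625.
Option 2: r to a full niece or nephew = 0.25.
Option 2: r to a grandoffspring = 0.25.
Option 2: Σ r·B − C = (3·0.25·0.0155 + 4·0.25·0.337) − 0.28 = 0.068625.
Option 2 has the higher net inclusive-fitness payoff.

Option 2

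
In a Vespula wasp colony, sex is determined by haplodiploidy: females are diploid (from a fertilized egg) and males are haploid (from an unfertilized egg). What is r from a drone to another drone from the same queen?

0.5

Haploid brothers each carry a random half of the queen's diploid genome, so on average they share half: r = 1/2.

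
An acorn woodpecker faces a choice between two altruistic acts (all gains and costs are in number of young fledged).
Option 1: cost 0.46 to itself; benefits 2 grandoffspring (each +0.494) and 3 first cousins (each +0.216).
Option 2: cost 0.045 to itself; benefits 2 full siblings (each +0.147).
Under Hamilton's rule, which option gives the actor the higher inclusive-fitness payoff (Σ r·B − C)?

Option 1: r to a grandoffspring = 0.25.
Option 1: r to a first cousin = 0.125.
Option 1: Σ r·B − C = (2·0.25·0.494 + 3·0.125·0.216) − 0.46 = -0.132.
Option 2: r to a full sibling = 0.5.
Option 2: Σ r·B − C = (2·0.5·0.147) − 0.045 = 0.102.
Option 2 has the higher net inclusive-fitness payoff.

Option 2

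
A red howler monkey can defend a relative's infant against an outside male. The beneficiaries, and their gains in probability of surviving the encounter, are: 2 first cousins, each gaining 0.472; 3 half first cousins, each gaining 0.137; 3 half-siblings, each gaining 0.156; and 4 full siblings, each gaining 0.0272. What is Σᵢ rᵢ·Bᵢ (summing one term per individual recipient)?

r to a first cousin = 0.125 (first cousins share one grandparent pair — two paths of length 4: r = 2·(1/2)^4 = 1/8).
r to a half first cousin = 1/16 (half first cousins share one grandparent — one path of length 4: r = (1/2)^4 = 1/16).
r to a half-sibling = 1/4 (half-sibs share one parent — one path of length 2: r = (1/2)^2 = 1/4).
r to a full sibling = 1/2 (full sibs share both parents — two paths of length 2: r = 2·(1/2)^2 = 1/2).
Summing one r·B term per recipient: 2·0.125·0.472 + 3·0.0625·0.137 + 3·0.25·0.156 + 4·0.5·0.0272 = 0.3150875.

0.3150875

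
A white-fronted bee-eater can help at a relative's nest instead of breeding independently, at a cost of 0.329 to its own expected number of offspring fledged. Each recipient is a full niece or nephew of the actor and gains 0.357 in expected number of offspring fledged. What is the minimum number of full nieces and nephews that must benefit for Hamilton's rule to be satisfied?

r to a full niece or nephew = 0.25 (full aunt/uncle↔niece/nephew: two paths of length 3 through the shared grandparent pair: r = 2·(1/2)^3 = 1/4).
Hamilton's rule: n·r·B > C  ⇒  n > C/(r·B) = 0.329/(0.25·0.357) = 3.686.
The smallest integer exceeding 3.686 is 4.

4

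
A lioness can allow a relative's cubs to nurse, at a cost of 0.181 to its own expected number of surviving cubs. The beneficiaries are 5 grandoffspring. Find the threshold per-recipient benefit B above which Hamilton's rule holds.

r to a grandoffspring = 0.25 (two parent–offspring links: r = (1/2)^2 = 1/4).
Hamilton's rule with n recipients of equal r: n·r·B > C, so B > C/(n·r) = 0.181/(5·0.25) = 0.1448.

0.1448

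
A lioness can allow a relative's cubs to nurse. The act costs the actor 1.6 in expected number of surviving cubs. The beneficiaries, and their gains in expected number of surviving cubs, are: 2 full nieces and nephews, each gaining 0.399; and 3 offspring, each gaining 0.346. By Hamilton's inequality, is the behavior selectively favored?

No

Hamilton's rule: the trait is favored when the sum of r·B over every recipient exceeds the actor's cost C.
r to a full niece or nephew = 1/4 (full aunt/uncle↔niece/nephew: two paths of length 3 through the shared grandparent pair: r = 2·(1/2)^3 = 1/4).
r to an offspring = 0.5 (one parent–offspring link: r = (1/2)^1 = 1/2).
Summing one r·B term per recipient: 2·0.25·0.399 + 3·0.5·0.346 = 0.7185.
0.7185 < 1.6: the indirect benefit is less than the cost.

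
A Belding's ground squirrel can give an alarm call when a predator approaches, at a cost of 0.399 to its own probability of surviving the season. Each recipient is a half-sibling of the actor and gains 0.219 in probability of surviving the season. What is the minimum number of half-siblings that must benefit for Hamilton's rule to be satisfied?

8

r to a half-sibling = 0.25 (half-sibs share one parent — one path of length 2: r = (1/2)^2 = 1/4).
Hamilton's rule: n·r·B > C  ⇒  n > C/(r·B) = 0.399/(0.25·0.219) = 7.288.
The smallest integer exceeding 7.288 is 8.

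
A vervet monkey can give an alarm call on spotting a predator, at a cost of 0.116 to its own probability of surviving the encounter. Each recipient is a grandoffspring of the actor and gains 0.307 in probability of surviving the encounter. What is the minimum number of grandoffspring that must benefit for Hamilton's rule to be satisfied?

2

r to a grandoffspring = 1/4 (two parent–offspring links: r = (1/2)^2 = 1/4).
Hamilton's rule: n·r·B > C  ⇒  n > C/(r·B) = 0.116/(0.25·0.307) = 1.511.
The smallest integer exceeding 1.511 is 2.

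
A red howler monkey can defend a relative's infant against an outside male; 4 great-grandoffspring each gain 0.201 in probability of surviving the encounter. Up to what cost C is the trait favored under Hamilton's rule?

0.1005

r to a great-grandoffspring = 0.125 (three parent–offspring links: r = (1/2)^3 = 1/8).
Hamilton's rule: n·r·B > C, so the trait is favored while C < n·r·B = 4·0.125·0.201 = 0.1005.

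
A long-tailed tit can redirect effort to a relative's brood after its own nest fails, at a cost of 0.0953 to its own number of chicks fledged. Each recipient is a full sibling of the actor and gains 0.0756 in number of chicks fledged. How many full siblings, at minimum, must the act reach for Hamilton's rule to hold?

3

r to a full sibling = 1/2 (full sibs share both parents — two paths of length 2: r = 2·(1/2)^2 = 1/2).
Hamilton's rule: n·r·B > C  ⇒  n > C/(r·B) = 0.0953/(0.5·0.0756) = 2.521.
The smallest integer exceeding 2.521 is 3.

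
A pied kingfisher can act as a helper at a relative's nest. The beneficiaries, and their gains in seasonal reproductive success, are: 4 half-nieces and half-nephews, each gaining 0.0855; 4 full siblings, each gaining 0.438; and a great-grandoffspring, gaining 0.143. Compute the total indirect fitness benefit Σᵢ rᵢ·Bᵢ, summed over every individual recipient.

r to a half-niece or half-nephew = 0.125 (half-aunt/uncle↔niece/nephew: one path of length 3: r = (1/2)^3 = 1/8).
r to a full sibling = 0.5 (full sibs share both parents — two paths of length 2: r = 2·(1/2)^2 = 1/2).
r to a great-grandoffspring = 0.125 (three parent–offspring links: r = (1/2)^3 = 1/8).
Summing one r·B term per recipient: 4·0.125·0.0855 + 4·0.5·0.438 + 1·0.125·0.143 = 0.936625.

0.936625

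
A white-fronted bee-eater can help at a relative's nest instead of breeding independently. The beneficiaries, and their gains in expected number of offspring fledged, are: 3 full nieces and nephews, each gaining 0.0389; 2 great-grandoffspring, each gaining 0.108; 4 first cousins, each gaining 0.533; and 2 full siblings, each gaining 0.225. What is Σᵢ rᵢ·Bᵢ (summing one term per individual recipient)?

r to a full niece or nephew = 1/4 (full aunt/uncle↔niece/nephew: two paths of length 3 through the shared grandparent pair: r = 2·(1/2)^3 = 1/4).
r to a great-grandoffspring = 1/8 (three parent–offspring links: r = (1/2)^3 = 1/8).
r to a first cousin = 1/8 (first cousins share one grandparent pair — two paths of length 4: r = 2·(1/2)^4 = 1/8).
r to a full sibling = 0.5 (full sibs share both parents — two paths of length 2: r = 2·(1/2)^2 = 1/2).
Summing one r·B term per recipient: 3·0.25·0.0389 + 2·0.125·0.108 + 4·0.125·0.533 + 2·0.5·0.225 = 0.547675.

0.547675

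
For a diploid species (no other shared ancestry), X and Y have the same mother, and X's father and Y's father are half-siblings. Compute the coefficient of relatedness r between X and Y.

0.3125

Wright's path rule: contributions from independent ancestry routes add.
X and Y are related in two ways: half-sibs through their shared mother (r = 1/4) and half first cousins through their fathers (r = 1/16).
r = 1/4 + 1/16 = 0.3125.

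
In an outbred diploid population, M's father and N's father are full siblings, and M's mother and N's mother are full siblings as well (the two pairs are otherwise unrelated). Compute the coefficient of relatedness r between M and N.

Independent pedigree routes through distinct common ancestors add.
M and N are related in two ways: first cousins through their fathers (r = 1/8) and first cousins through their mothers (r = 1/8) — i.e. double first cousins.
r = 1/8 + 1/8 = 1/4 = 0.25.

0.25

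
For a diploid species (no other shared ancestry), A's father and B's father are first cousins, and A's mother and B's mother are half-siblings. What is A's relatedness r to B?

With two independent routes of shared ancestry, r is the sum of the two contributions.
A and B are related in two ways: second cousins through their fathers (r = 1/32) and half first cousins through their mothers (r = 1/16).
r = 1/32 + 1/16 = 3/32 = 0.09375.

0.09375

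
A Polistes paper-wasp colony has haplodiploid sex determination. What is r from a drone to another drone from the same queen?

0.5

Haploid brothers each carry a random half of the queen's diploid genome, so on average they share half: r = 1/2.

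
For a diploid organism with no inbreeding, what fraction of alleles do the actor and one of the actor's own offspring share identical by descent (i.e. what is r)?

0.5

Each parent–offspring link contributes a factor of 1/2, and independent paths through distinct common ancestors add.
One parent–offspring link: r = (1/2)^1 = 1/2.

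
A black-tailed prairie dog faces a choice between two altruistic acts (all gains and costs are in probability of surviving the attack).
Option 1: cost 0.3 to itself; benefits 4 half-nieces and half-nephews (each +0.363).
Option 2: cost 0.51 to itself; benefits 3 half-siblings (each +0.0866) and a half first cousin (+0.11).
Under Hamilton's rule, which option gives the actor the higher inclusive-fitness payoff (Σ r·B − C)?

Option 1: r to a half-niece or half-nephew = 0.125.
Option 1: Σ r·B − C = (4·0.125·0.363) − 0.3 = -0.1185.
Option 2: r to a half-sibling = 0.25.
Option 2: r to a half first cousin = 0.0625.
Option 2: Σ r·B − C = (3·0.25·0.0866 + 1·0.0625·0.11) − 0.51 = -0.438175.
Option 1 has the higher net inclusive-fitness payoff.

Option 1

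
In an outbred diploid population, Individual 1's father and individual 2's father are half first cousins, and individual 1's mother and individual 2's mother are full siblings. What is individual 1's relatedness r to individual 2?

0.140625

Relatedness sums over independent paths through distinct common ancestors.
Individual 1 and individual 2 are related in two ways: half second cousins through their fathers (r = 1/64) and first cousins through their mothers (r = 1/8).
r = 1/64 + 1/8 = 0.140625.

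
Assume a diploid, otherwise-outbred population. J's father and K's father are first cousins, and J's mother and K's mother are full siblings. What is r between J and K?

0.15625

Wright's path rule: contributions from independent ancestry routes add.
J and K are related in two ways: second cousins through their fathers (r = 1/32) and first cousins through their mothers (r = 1/8).
r = 1/32 + 1/8 = 0.15625.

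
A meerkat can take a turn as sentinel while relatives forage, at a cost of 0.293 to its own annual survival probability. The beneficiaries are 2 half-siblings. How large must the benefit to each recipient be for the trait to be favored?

0.586

r to a half-sibling = 0.25 (half-sibs share one parent — one path of length 2: r = (1/2)^2 = 1/4).
Hamilton's rule with n recipients of equal r: n·r·B > C, so B > C/(n·r) = 0.293/(2·0.25) = 0.586.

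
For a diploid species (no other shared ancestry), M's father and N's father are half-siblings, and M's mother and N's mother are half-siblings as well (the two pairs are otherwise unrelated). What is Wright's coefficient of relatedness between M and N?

0.125

With two independent routes of shared ancestry, r is the sum of the two contributions.
M and N are related in two ways: half first cousins through their fathers (r = 1/16) and half first cousins through their mothers (r = 1/16).
r = 1/16 + 1/16 = 0.125.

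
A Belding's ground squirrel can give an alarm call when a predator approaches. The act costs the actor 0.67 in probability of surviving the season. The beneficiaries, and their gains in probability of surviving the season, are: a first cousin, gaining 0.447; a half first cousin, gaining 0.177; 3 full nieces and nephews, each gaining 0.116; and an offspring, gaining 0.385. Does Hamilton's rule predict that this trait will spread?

Hamilton's rule: the trait is favored when the sum of r·B over every recipient exceeds the actor's cost C.
r to a first cousin = 0.125 (first cousins share one grandparent pair — two paths of length 4: r = 2·(1/2)^4 = 1/8).
r to a half first cousin = 0.0625 (half first cousins share one grandparent — one path of length 4: r = (1/2)^4 = 1/16).
r to a full niece or nephew = 0.25 (full aunt/uncle↔niece/nephew: two paths of length 3 through the shared grandparent pair: r = 2·(1/2)^3 = 1/4).
r to an offspring = 0.5 (one parent–offspring link: r = (1/2)^1 = 1/2).
Summing one r·B term per recipient: 1·0.125·0.447 + 1·0.0625·0.177 + 3·0.25·0.116 + 1·0.5·0.385 = 0.3464375.
0.3464375 < 0.67: the indirect benefit is less than the cost.

No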